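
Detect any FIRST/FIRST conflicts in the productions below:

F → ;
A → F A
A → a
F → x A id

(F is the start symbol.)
A FIRST/FIRST conflict occurs when two productions N → α and N → β for the same non-terminal have FIRST(α) ∩ FIRST(β) ≠ ∅ (with ε ∈ FIRST of a nullable right-hand side, so two nullable alternatives also conflict).

FIRST sets of the non-terminals at (or reachable through a nullable prefix from) the front of some alternative:
  FIRST(F) = { ';', 'x' }

Productions for F:
  F → ;: FIRST = { ';' }
  F → x A id: FIRST = { 'x' }
Productions for A:
  A → F A: FIRST = { ';', 'x' }
  A → a: FIRST = { 'a' }

All alternatives of each non-terminal have pairwise disjoint FIRST sets.

Answer: No FIRST/FIRST conflicts.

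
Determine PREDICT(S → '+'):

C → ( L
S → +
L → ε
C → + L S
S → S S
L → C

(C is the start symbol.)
{ '+' }

PREDICT(S → '+') = (FIRST(RHS) \ {ε}) ∪ (FOLLOW(S) if ε ∈ FIRST(RHS), i.e. RHS ⇒* ε)
FIRST('+') = { '+' }
ε ∉ FIRST('+'), so FOLLOW(S) is not added.
PREDICT(S → '+') = { '+' }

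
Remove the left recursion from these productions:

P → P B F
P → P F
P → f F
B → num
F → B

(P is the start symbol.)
P is directly left-recursive. The standard transformation for
  A → A α₁ | ... | A α_m | β₁ | ... | β_n
is
  A  → β₁ A' | ... | β_n A'
  A' → α₁ A' | ... | α_m A' | ε

P → f F becomes P → f F P'
P → P B F becomes P' → B F P'
P → P F becomes P' → F P'
Add P' → ε

Productions for other non-terminals are unchanged:
  B → num
  F → B

Resulting grammar:
P → f F P'
P' → B F P'
P' → F P'
P' → ε
B → num
F → B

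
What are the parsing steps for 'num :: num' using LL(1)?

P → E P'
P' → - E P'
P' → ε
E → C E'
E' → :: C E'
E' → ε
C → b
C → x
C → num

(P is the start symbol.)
Stack is shown with the top on the left.

Stack         Input         Action
----------------------------------
P $           num :: num $  output P → E P'
E P' $        num :: num $  output E → C E'
C E' P' $     num :: num $  output C → num
num E' P' $   num :: num $  match 'num'
E' P' $       :: num $      output E' → :: C E'
:: C E' P' $  :: num $      match '::'
C E' P' $     num $         output C → num
num E' P' $   num $         match 'num'
E' P' $       $             output E' → ε
P' $          $             output P' → ε
$             $             accept

The string is accepted.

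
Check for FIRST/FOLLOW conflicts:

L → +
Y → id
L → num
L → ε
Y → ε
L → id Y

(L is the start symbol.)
No FIRST/FOLLOW conflicts.

A FIRST/FOLLOW conflict occurs when a non-terminal N has a nullable alternative N → β (β ⇒* ε) and another alternative N → α with FIRST(α) ∩ FOLLOW(N) ≠ ∅: on such a lookahead the parser cannot decide between expanding α and letting N vanish via β.

Nullable non-terminals: L, Y.

L: nullable alternative(s) L → ε; FOLLOW(L) = { $ }
  L → +: FIRST \ {ε} = { '+' } — disjoint from FOLLOW(L)
  L → num: FIRST \ {ε} = { 'num' } — disjoint from FOLLOW(L)
  L → ε: FIRST \ {ε} = { } — this is the only nullable alternative, skip
  L → id Y: FIRST \ {ε} = { 'id' } — disjoint from FOLLOW(L)

Y: nullable alternative(s) Y → ε; FOLLOW(Y) = { $ }
  Y → id: FIRST \ {ε} = { 'id' } — disjoint from FOLLOW(Y)
  Y → ε: FIRST \ {ε} = { } — this is the only nullable alternative, skip

No FIRST/FOLLOW conflicts found.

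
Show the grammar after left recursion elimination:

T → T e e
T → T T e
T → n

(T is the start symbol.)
T is directly left-recursive. The standard transformation for
  A → A α₁ | ... | A α_m | β₁ | ... | β_n
is
  A  → β₁ A' | ... | β_n A'
  A' → α₁ A' | ... | α_m A' | ε

T → n becomes T → n T'
T → T e e becomes T' → e e T'
T → T T e becomes T' → T e T'
Add T' → ε

Resulting grammar:
T → n T'
T' → e e T'
T' → T e T'
T' → ε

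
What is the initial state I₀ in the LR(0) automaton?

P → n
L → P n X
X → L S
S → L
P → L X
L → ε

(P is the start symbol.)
{ [L → . P n X], [L → .], [P → . L X], [P → . n], [P' → . P] }

First, augment the grammar with P' → P
I₀ = CLOSURE({ [P' → . P] }):
  [P' → . P] has the dot before P: add [P → . n], [P → . L X]
  [P → . L X] has the dot before L: add [L → . P n X], [L → .]
No further items can be added.

I₀ = { [L → . P n X], [L → .], [P → . L X], [P → . n], [P' → . P] }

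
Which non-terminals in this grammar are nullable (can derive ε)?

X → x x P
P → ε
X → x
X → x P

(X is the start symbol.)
ε-productions: P → ε
So P is immediately nullable.
No further non-terminal can be added: every production for the remaining non-terminals contains a terminal or a non-nullable non-terminal.
Nullable = { 'P' }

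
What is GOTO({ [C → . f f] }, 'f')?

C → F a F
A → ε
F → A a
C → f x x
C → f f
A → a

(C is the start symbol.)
{ [C → f . f] }

GOTO(I, 'f') = CLOSURE({ [A → αX.β] : [A → α.Xβ] ∈ I, X = 'f' })

Items with dot before 'f', with the dot advanced:
  [C → . f f] → [C → f . f]
Closure adds nothing (no advanced item has the dot before a non-terminal).

GOTO = { [C → f . f] }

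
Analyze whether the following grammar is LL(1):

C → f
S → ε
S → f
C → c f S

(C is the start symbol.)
A grammar is LL(1) if for each non-terminal N with multiple productions, the predict sets of those productions are pairwise disjoint, where PREDICT(N → α) = (FIRST(α) \ {ε}) ∪ (FOLLOW(N) if α ⇒* ε).

Relevant sets:
  FOLLOW(S) = { $ }

For C:
  PREDICT(C → f) = { 'f' }
  PREDICT(C → c f S) = { 'c' }
For S:
  PREDICT(S → ε) = { $ }
  PREDICT(S → f) = { 'f' }

All predict sets are disjoint. The grammar IS LL(1).

Answer: Yes, the grammar is LL(1).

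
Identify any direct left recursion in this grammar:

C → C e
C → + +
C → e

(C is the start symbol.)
Direct left recursion occurs when N → N α for some non-terminal N (the right-hand side begins with the left-hand side itself).

C → C e: LEFT RECURSIVE (starts with C)
C → + +: starts with '+'
C → e: starts with e

The grammar has direct left recursion on: C.

Answer: Yes, C is left-recursive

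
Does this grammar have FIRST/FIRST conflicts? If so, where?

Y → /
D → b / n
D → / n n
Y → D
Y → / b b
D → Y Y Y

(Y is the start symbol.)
FIRST sets of the non-terminals at (or reachable through a nullable prefix from) the front of some alternative:
  FIRST(D) = { '/', 'b' }
  FIRST(Y) = { '/', 'b' }

Productions for Y:
  Y → /: FIRST = { '/' }
  Y → D: FIRST = { '/', 'b' }
  Y → / b b: FIRST = { '/' }
Productions for D:
  D → b / n: FIRST = { 'b' }
  D → / n n: FIRST = { '/' }
  D → Y Y Y: FIRST = { '/', 'b' }

Conflict for Y: Y → / and Y → D
  Overlap: { '/' }
Conflict for Y: Y → / and Y → / b b
  Overlap: { '/' }
Conflict for Y: Y → D and Y → / b b
  Overlap: { '/' }
Conflict for D: D → b / n and D → Y Y Y
  Overlap: { 'b' }
Conflict for D: D → / n n and D → Y Y Y
  Overlap: { '/' }

Answer: Yes. Y → '/' / Y → D on { '/' }; Y → '/' / Y → '/' b b on { '/' }; Y → D / Y → '/' b b on { '/' }; D → b '/' n / D → Y Y Y on { 'b' }; D → '/' n n / D → Y Y Y on { '/' }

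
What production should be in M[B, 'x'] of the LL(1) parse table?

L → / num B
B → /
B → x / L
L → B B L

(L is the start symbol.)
B → x / L

To find M[B, 'x'], we find productions for B where 'x' is in the predict set (PREDICT(N → α) = (FIRST(α) \ {ε}) ∪ (FOLLOW(N) if α ⇒* ε)).

B → /: PREDICT = { '/' }
B → x / L: PREDICT = { 'x' }
  'x' is in predict set, so this production goes in M[B, 'x']

M[B, 'x'] = B → x / L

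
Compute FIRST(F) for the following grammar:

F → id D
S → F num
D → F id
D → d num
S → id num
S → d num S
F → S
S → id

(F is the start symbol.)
To compute FIRST(F), examine every production with F on the left-hand side, reading each right-hand side left to right until a non-nullable symbol is reached.

FIRST sets of the other non-terminals involved (by the same procedure, iterated to a fixed point):
  FIRST(S) = { 'd', 'id' }

From F → id D:
  - id is a terminal: add 'id' and stop
From F → S:
  - S is a non-terminal: add FIRST(S) \ {ε} = { 'd', 'id' }
    S is not nullable, so stop

Collecting: FIRST(F) = { 'd', 'id' }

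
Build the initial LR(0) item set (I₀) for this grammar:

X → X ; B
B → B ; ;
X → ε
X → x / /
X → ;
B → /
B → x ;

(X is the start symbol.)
First, augment the grammar with X' → X
I₀ = CLOSURE({ [X' → . X] }):
  [X' → . X] has the dot before X: add [X → . X ; B], [X → .], [X → . x / /], [X → . ;]
No further items can be added.

I₀ = { [X → . ;], [X → . X ; B], [X → . x / /], [X → .], [X' → . X] }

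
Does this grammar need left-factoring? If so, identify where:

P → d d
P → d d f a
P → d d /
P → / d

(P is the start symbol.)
Yes, P has productions with common prefix 'd d'

Left-factoring is needed when two productions for the same non-terminal
share a common prefix on the right-hand side.

Productions for P:
  P → d d
  P → d d f a
  P → d d /
  P → / d

Found common prefix 'd d' in productions for P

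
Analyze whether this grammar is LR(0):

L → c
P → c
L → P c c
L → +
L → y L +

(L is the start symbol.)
Augment with L' → L and build the canonical LR(0) collection (I0 = CLOSURE({[L' → . L]}), then GOTO on every symbol after a dot until no new states appear). It has 10 states:
  I0: { [L → . +], [L → . P c c], [L → . c], [L → . y L +], [L' → . L], [P → . c] }  — shift
  I1: { [L → + .] }  — reduce
  I2: { [L' → L .] }  — accept
  I3: { [L → P . c c] }  — shift
  I4: { [L → c .], [P → c .] }  — 2 reduces
  I5: { [L → . +], [L → . P c c], [L → . c], [L → . y L +], [L → y . L +], [P → . c] }  — shift
  I6: { [L → y L . +] }  — shift
  I7: { [L → y L + .] }  — reduce
  I8: { [L → P c . c] }  — shift
  I9: { [L → P c c .] }  — reduce

Conflict in state I4:
  Reduce-reduce conflict: [L → c .] and [P → c .]
So the grammar is NOT LR(0).

Answer: No. Reduce-reduce conflict: [L → c .] and [P → c .]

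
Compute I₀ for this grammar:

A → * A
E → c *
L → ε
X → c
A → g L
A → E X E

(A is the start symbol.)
First, augment the grammar with A' → A
I₀ = CLOSURE({ [A' → . A] }):
  [A' → . A] has the dot before A: add [A → . * A], [A → . g L], [A → . E X E]
  [A → . E X E] has the dot before E: add [E → . c *]
No further items can be added.

I₀ = { [A → . * A], [A → . E X E], [A → . g L], [A' → . A], [E → . c *] }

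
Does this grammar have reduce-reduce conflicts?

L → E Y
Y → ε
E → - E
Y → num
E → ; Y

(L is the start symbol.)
A reduce-reduce conflict occurs when an LR(0) state has two complete items [A → α .] and [B → β .] — both call for a reduction, and with no lookahead the parser cannot choose between them.

Augment with L' → L and build the canonical LR(0) collection (I0 = CLOSURE({[L' → . L]}), then GOTO on every symbol after a dot until no new states appear). It has 9 states:
  I0: { [E → . - E], [E → . ; Y], [L → . E Y], [L' → . L] }  — shift
  I1: { [E → - . E], [E → . - E], [E → . ; Y] }  — shift
  I2: { [E → ; . Y], [Y → . num], [Y → .] }  — shift, reduce
  I3: { [L → E . Y], [Y → . num], [Y → .] }  — shift, reduce
  I4: { [L' → L .] }  — accept
  I5: { [L → E Y .] }  — reduce
  I6: { [Y → num .] }  — reduce
  I7: { [E → ; Y .] }  — reduce
  I8: { [E → - E .] }  — reduce

No state contains more than one complete item.

Answer: No reduce-reduce conflicts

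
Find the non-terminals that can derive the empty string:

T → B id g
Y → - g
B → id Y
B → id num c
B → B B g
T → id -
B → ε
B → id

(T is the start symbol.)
{ 'B' }

ε-productions: B → ε
So B is immediately nullable.
No further non-terminal can be added: every production for the remaining non-terminals contains a terminal or a non-nullable non-terminal.
Nullable = { 'B' }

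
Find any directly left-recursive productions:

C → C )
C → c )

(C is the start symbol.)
Direct left recursion occurs when N → N α for some non-terminal N (the right-hand side begins with the left-hand side itself).

C → C ): LEFT RECURSIVE (starts with C)
C → c ): starts with c

The grammar has direct left recursion on: C.

Answer: Yes, C is left-recursive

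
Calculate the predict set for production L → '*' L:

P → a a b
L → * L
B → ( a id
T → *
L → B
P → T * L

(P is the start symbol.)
PREDICT(L → '*' L) = (FIRST(RHS) \ {ε}) ∪ (FOLLOW(L) if ε ∈ FIRST(RHS), i.e. RHS ⇒* ε)
FIRST('*' L) = { '*' }
ε ∉ FIRST('*' L), so FOLLOW(L) is not added.
PREDICT(L → '*' L) = { '*' }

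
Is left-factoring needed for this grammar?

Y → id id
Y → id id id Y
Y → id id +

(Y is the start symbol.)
Left-factoring is needed when two productions for the same non-terminal
share a common prefix on the right-hand side.

Productions for Y:
  Y → id id
  Y → id id id Y
  Y → id id +

Found common prefix 'id id' in productions for Y

Answer: Yes, Y has productions with common prefix 'id id'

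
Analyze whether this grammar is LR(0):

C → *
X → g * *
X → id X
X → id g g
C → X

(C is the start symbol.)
A grammar is LR(0) if no state in the canonical LR(0) collection has:
  - both a shift item (dot before a terminal) and a complete item (shift-reduce conflict), or
  - two or more complete items (reduce-reduce conflict; the accept item [C' → C .] counts as a complete item here).

Augment with C' → C and build the canonical LR(0) collection (I0 = CLOSURE({[C' → . C]}), then GOTO on every symbol after a dot until no new states appear). It has 11 states:
  I0: { [C → . *], [C → . X], [C' → . C], [X → . g * *], [X → . id X], [X → . id g g] }  — shift
  I1: { [C → * .] }  — reduce
  I2: { [C' → C .] }  — accept
  I3: { [C → X .] }  — reduce
  I4: { [X → g . * *] }  — shift
  I5: { [X → . g * *], [X → . id X], [X → . id g g], [X → id . X], [X → id . g g] }  — shift
  I6: { [X → id X .] }  — reduce
  I7: { [X → g . * *], [X → id g . g] }  — shift
  I8: { [X → g * . *] }  — shift
  I9: { [X → id g g .] }  — reduce
  I10: { [X → g * * .] }  — reduce

Every state is either a pure shift/goto state or contains exactly one complete item and nothing to shift — no conflicts. The grammar is LR(0).

Answer: Yes, the grammar is LR(0)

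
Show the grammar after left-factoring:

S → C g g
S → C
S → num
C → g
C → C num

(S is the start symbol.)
S → C S'
S' → g g
S' → ε
S → num
C → g
C → C num

Left-factoring transforms A → αβ₁ | αβ₂ into A → αA' and A' → β₁ | β₂
(α is the longest common prefix among the alternatives). Repeat until
no nonterminal has two alternatives with a common prefix.

Round 1: S has alternatives sharing prefix 'C'. Introduce S': S → C S'
  Add: S' → g g
  Add: S' → ε

No remaining common prefixes — done.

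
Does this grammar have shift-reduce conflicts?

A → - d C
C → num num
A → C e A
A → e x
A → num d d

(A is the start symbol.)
A shift-reduce conflict occurs when an LR(0) state has both:
  - a complete (reduce) item [A → α .] (dot at the end), and
  - a shift item [B → β . c γ] (dot before a terminal).

Augment with A' → A and build the canonical LR(0) collection (I0 = CLOSURE({[A' → . A]}), then GOTO on every symbol after a dot until no new states appear). It has 15 states:
  I0: { [A → . - d C], [A → . C e A], [A → . e x], [A → . num d d], [A' → . A], [C → . num num] }  — shift
  I1: { [A → - . d C] }  — shift
  I2: { [A' → A .] }  — accept
  I3: { [A → C . e A] }  — shift
  I4: { [A → e . x] }  — shift
  I5: { [A → num . d d], [C → num . num] }  — shift
  I6: { [A → num d . d] }  — shift
  I7: { [C → num num .] }  — reduce
  I8: { [A → num d d .] }  — reduce
  I9: { [A → e x .] }  — reduce
  I10: { [A → . - d C], [A → . C e A], [A → . e x], [A → . num d d], [A → C e . A], [C → . num num] }  — shift
  I11: { [A → C e A .] }  — reduce
  I12: { [A → - d . C], [C → . num num] }  — shift
  I13: { [A → - d C .] }  — reduce
  I14: { [C → num . num] }  — shift

No state contains both a complete item and a shift item.

Answer: No shift-reduce conflicts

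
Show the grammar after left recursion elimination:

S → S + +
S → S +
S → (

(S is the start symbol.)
S is directly left-recursive. The standard transformation for
  A → A α₁ | ... | A α_m | β₁ | ... | β_n
is
  A  → β₁ A' | ... | β_n A'
  A' → α₁ A' | ... | α_m A' | ε

S → ( becomes S → ( S'
S → S + + becomes S' → + + S'
S → S + becomes S' → + S'
Add S' → ε

Resulting grammar:
S → ( S'
S' → + + S'
S' → + S'
S' → ε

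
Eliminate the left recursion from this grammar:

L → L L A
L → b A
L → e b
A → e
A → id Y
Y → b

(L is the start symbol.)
L is directly left-recursive. The standard transformation for
  A → A α₁ | ... | A α_m | β₁ | ... | β_n
is
  A  → β₁ A' | ... | β_n A'
  A' → α₁ A' | ... | α_m A' | ε

L → b A becomes L → b A L'
L → e b becomes L → e b L'
L → L L A becomes L' → L A L'
Add L' → ε

Productions for other non-terminals are unchanged:
  A → e
  A → id Y
  Y → b

Resulting grammar:
L → b A L'
L → e b L'
L' → L A L'
L' → ε
A → e
A → id Y
Y → b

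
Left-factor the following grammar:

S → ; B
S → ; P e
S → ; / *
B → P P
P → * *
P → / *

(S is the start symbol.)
Left-factoring transforms A → αβ₁ | αβ₂ into A → αA' and A' → β₁ | β₂
(α is the longest common prefix among the alternatives). Repeat until
no nonterminal has two alternatives with a common prefix.

Round 1: S has alternatives sharing prefix ';'. Introduce S': S → ; S'
  Add: S' → B
  Add: S' → P e
  Add: S' → / *

No remaining common prefixes — done.

Resulting grammar:
S → ; S'
S' → B
S' → P e
S' → / *
B → P P
P → * *
P → / *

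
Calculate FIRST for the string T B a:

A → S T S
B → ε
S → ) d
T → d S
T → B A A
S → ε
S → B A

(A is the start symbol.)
FIRST sets of the non-terminals involved (from the grammar, by fixed-point iteration):
  FIRST(T) = { ')', 'd' }

To compute FIRST(T B a), process the symbols left to right:
Symbol T is a non-terminal. Add FIRST(T) \ {ε} = { ')', 'd' }
T is not nullable (ε ∉ FIRST(T)), so stop here.
FIRST(T B a) = { ')', 'd' }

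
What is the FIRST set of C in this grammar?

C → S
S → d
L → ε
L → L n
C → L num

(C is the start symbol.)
To compute FIRST(C), examine every production with C on the left-hand side, reading each right-hand side left to right until a non-nullable symbol is reached.

FIRST sets of the other non-terminals involved (by the same procedure, iterated to a fixed point):
  FIRST(S) = { 'd' }
  FIRST(L) = { 'n', ε }

From C → S:
  - S is a non-terminal: add FIRST(S) \ {ε} = { 'd' }
    S is not nullable, so stop
From C → L num:
  - L is a non-terminal: add FIRST(L) \ {ε} = { 'n' }
    L is nullable, so continue to the next symbol
  - num is a terminal: add 'num' and stop

Collecting: FIRST(C) = { 'd', 'n', 'num' }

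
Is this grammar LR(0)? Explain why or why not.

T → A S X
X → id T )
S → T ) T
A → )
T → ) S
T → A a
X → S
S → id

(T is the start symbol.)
No. Shift-reduce conflict between [A → ) .] and [A → . )]

A grammar is LR(0) if no state in the canonical LR(0) collection has:
  - both a shift item (dot before a terminal) and a complete item (shift-reduce conflict), or
  - two or more complete items (reduce-reduce conflict; the accept item [T' → T .] counts as a complete item here).

Augment with T' → T and build the canonical LR(0) collection (I0 = CLOSURE({[T' → . T]}), then GOTO on every symbol after a dot until no new states appear). It has 16 states:
  I0: { [A → . )], [T → . ) S], [T → . A S X], [T → . A a], [T' → . T] }  — shift
  I1: { [A → ) .], [A → . )], [S → . T ) T], [S → . id], [T → ) . S], [T → . ) S], [T → . A S X], [T → . A a] }  — shift, reduce
  I2: { [A → . )], [S → . T ) T], [S → . id], [T → . ) S], [T → . A S X], [T → . A a], [T → A . S X], [T → A . a] }  — shift
  I3: { [T' → T .] }  — accept
  I4: { [A → . )], [S → . T ) T], [S → . id], [T → . ) S], [T → . A S X], [T → . A a], [T → A S . X], [X → . S], [X → . id T )] }  — shift
  I5: { [S → T . ) T] }  — shift
  I6: { [T → A a .] }  — reduce
  I7: { [S → id .] }  — reduce
  I8: { [A → . )], [S → T ) . T], [T → . ) S], [T → . A S X], [T → . A a] }  — shift
  I9: { [S → T ) T .] }  — reduce
  I10: { [X → S .] }  — reduce
  I11: { [T → A S X .] }  — reduce
  I12: { [A → . )], [S → id .], [T → . ) S], [T → . A S X], [T → . A a], [X → id . T )] }  — shift, reduce
  I13: { [X → id T . )] }  — shift
  I14: { [X → id T ) .] }  — reduce
  I15: { [T → ) S .] }  — reduce

Conflict in state I1:
  Shift-reduce conflict between [A → ) .] and [A → . )]
So the grammar is NOT LR(0).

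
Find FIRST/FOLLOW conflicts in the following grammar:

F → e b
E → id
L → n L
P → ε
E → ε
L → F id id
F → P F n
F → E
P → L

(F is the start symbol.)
Nullable non-terminals: E, F, P.
FIRST sets used below: FIRST(P) = { 'e', 'id', 'n', ε }, FIRST(F) = { 'e', 'id', 'n', ε }, FIRST(E) = { 'id', ε }, FIRST(L) = { 'e', 'id', 'n' }

E: nullable alternative(s) E → ε; FOLLOW(E) = { $, 'id', 'n' }
  E → id: FIRST \ {ε} = { 'id' } — overlaps FOLLOW(E) on { 'id' }: CONFLICT
  E → ε: FIRST \ {ε} = { } — this is the only nullable alternative, skip

F: nullable alternative(s) F → E; FOLLOW(F) = { $, 'id', 'n' }
  F → e b: FIRST \ {ε} = { 'e' } — disjoint from FOLLOW(F)
  F → P F n: FIRST \ {ε} = { 'e', 'id', 'n' } — overlaps FOLLOW(F) on { 'id', 'n' }: CONFLICT
  F → E: FIRST \ {ε} = { 'id' } — this is the only nullable alternative, skip

P: nullable alternative(s) P → ε; FOLLOW(P) = { 'e', 'id', 'n' }
  P → ε: FIRST \ {ε} = { } — this is the only nullable alternative, skip
  P → L: FIRST \ {ε} = { 'e', 'id', 'n' } — overlaps FOLLOW(P) on { 'e', 'id', 'n' }: CONFLICT

L has no nullable alternative, so no FIRST/FOLLOW check is needed there.

So the grammar has 3 FIRST/FOLLOW conflicts (marked CONFLICT above).

Answer: Yes. F → P F n with FOLLOW(F) on { 'id', 'n' }; E → id with FOLLOW(E) on { 'id' }; P → L with FOLLOW(P) on { 'e', 'id', 'n' }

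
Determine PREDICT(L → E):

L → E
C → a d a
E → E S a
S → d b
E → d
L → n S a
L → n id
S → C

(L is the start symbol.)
PREDICT(L → E) = (FIRST(RHS) \ {ε}) ∪ (FOLLOW(L) if ε ∈ FIRST(RHS), i.e. RHS ⇒* ε)
FIRST(E) = { 'd' }
FIRST(E) = { 'd' }
ε ∉ FIRST(E), so FOLLOW(L) is not added.
PREDICT(L → E) = { 'd' }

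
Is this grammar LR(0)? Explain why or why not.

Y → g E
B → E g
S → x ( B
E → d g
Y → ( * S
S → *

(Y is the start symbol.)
Augment with Y' → Y and build the canonical LR(0) collection (I0 = CLOSURE({[Y' → . Y]}), then GOTO on every symbol after a dot until no new states appear). It has 15 states:
  I0: { [Y → . ( * S], [Y → . g E], [Y' → . Y] }  — shift
  I1: { [Y → ( . * S] }  — shift
  I2: { [Y' → Y .] }  — accept
  I3: { [E → . d g], [Y → g . E] }  — shift
  I4: { [Y → g E .] }  — reduce
  I5: { [E → d . g] }  — shift
  I6: { [E → d g .] }  — reduce
  I7: { [S → . *], [S → . x ( B], [Y → ( * . S] }  — shift
  I8: { [S → * .] }  — reduce
  I9: { [Y → ( * S .] }  — reduce
  I10: { [S → x . ( B] }  — shift
  I11: { [B → . E g], [E → . d g], [S → x ( . B] }  — shift
  I12: { [S → x ( B .] }  — reduce
  I13: { [B → E . g] }  — shift
  I14: { [B → E g .] }  — reduce

Every state is either a pure shift/goto state or contains exactly one complete item and nothing to shift — no conflicts. The grammar is LR(0).

Answer: Yes, the grammar is LR(0)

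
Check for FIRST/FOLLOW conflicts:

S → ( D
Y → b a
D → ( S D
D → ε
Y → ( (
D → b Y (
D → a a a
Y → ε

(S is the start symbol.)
Yes. Y → '(' '(' with FOLLOW(Y) on { '(' }; D → '(' S D with FOLLOW(D) on { '(' }; D → b Y '(' with FOLLOW(D) on { 'b' }; D → a a a with FOLLOW(D) on { 'a' }

Nullable non-terminals: D, Y.

D: nullable alternative(s) D → ε; FOLLOW(D) = { $, '(', 'a', 'b' }
  D → ( S D: FIRST \ {ε} = { '(' } — overlaps FOLLOW(D) on { '(' }: CONFLICT
  D → ε: FIRST \ {ε} = { } — this is the only nullable alternative, skip
  D → b Y (: FIRST \ {ε} = { 'b' } — overlaps FOLLOW(D) on { 'b' }: CONFLICT
  D → a a a: FIRST \ {ε} = { 'a' } — overlaps FOLLOW(D) on { 'a' }: CONFLICT

Y: nullable alternative(s) Y → ε; FOLLOW(Y) = { '(' }
  Y → b a: FIRST \ {ε} = { 'b' } — disjoint from FOLLOW(Y)
  Y → ( (: FIRST \ {ε} = { '(' } — overlaps FOLLOW(Y) on { '(' }: CONFLICT
  Y → ε: FIRST \ {ε} = { } — this is the only nullable alternative, skip

S has no nullable alternative, so no FIRST/FOLLOW check is needed there.

So the grammar has 4 FIRST/FOLLOW conflicts (marked CONFLICT above).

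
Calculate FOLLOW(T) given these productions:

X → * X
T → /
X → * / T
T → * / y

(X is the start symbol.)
To compute FOLLOW(T), find every occurrence of T on a right-hand side N → α T β: add FIRST(β) \ {ε}, and if β is empty or nullable also add FOLLOW(N). Iterate to a fixed point.

In X → * / T: T is at the end, add FOLLOW(X)

The FOLLOW sets referred to above (computed the same way, to a fixed point):
  FOLLOW(X) = { $ }

Taking the union: FOLLOW(T) = { $ }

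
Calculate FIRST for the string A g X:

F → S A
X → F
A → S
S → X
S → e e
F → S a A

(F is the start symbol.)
FIRST sets of the non-terminals involved (from the grammar, by fixed-point iteration):
  FIRST(A) = { 'e' }

To compute FIRST(A g X), process the symbols left to right:
Symbol A is a non-terminal. Add FIRST(A) \ {ε} = { 'e' }
A is not nullable (ε ∉ FIRST(A)), so stop here.
FIRST(A g X) = { 'e' }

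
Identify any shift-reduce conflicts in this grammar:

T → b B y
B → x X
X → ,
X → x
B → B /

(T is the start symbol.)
Augment with T' → T and build the canonical LR(0) collection (I0 = CLOSURE({[T' → . T]}), then GOTO on every symbol after a dot until no new states appear). It has 10 states:
  I0: { [T → . b B y], [T' → . T] }  — shift
  I1: { [T' → T .] }  — accept
  I2: { [B → . B /], [B → . x X], [T → b . B y] }  — shift
  I3: { [B → B . /], [T → b B . y] }  — shift
  I4: { [B → x . X], [X → . ,], [X → . x] }  — shift
  I5: { [X → , .] }  — reduce
  I6: { [B → x X .] }  — reduce
  I7: { [X → x .] }  — reduce
  I8: { [B → B / .] }  — reduce
  I9: { [T → b B y .] }  — reduce

No state contains both a complete item and a shift item.

Answer: No shift-reduce conflicts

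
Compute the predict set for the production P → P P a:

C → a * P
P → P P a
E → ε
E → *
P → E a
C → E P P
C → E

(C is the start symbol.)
{ '*', 'a' }

PREDICT(P → P P a) = (FIRST(RHS) \ {ε}) ∪ (FOLLOW(P) if ε ∈ FIRST(RHS), i.e. RHS ⇒* ε)
FIRST(P) = { '*', 'a' }
FIRST(P P a) = { '*', 'a' }
ε ∉ FIRST(P P a), so FOLLOW(P) is not added.
PREDICT(P → P P a) = { '*', 'a' }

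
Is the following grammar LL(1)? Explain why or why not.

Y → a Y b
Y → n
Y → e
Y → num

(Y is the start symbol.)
Yes, the grammar is LL(1).

For Y:
  PREDICT(Y → a Y b) = { 'a' }
  PREDICT(Y → n) = { 'n' }
  PREDICT(Y → e) = { 'e' }
  PREDICT(Y → num) = { 'num' }

All predict sets are disjoint. The grammar IS LL(1).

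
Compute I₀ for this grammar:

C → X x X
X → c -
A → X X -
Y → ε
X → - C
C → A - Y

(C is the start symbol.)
{ [A → . X X -], [C → . A - Y], [C → . X x X], [C' → . C], [X → . - C], [X → . c -] }

First, augment the grammar with C' → C
I₀ = CLOSURE({ [C' → . C] }):
  [C' → . C] has the dot before C: add [C → . X x X], [C → . A - Y]
  [C → . X x X] has the dot before X: add [X → . c -], [X → . - C]
  [C → . A - Y] has the dot before A: add [A → . X X -]
No further items can be added.

I₀ = { [A → . X X -], [C → . A - Y], [C → . X x X], [C' → . C], [X → . - C], [X → . c -] }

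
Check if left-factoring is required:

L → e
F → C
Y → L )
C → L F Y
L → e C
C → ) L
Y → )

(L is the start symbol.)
Left-factoring is needed when two productions for the same non-terminal
share a common prefix on the right-hand side.

Productions for L:
  L → e
  L → e C
Productions for Y:
  Y → L )
  Y → )
Productions for C:
  C → L F Y
  C → ) L

Found common prefix 'e' in productions for L

Answer: Yes, L has productions with common prefix 'e'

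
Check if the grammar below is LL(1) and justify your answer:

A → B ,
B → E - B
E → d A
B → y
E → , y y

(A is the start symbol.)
Yes, the grammar is LL(1).

Relevant sets:
  FIRST(E) = { ',', 'd' }

For B:
  PREDICT(B → E '-' B) = { ',', 'd' }
  PREDICT(B → y) = { 'y' }
For E:
  PREDICT(E → d A) = { 'd' }
  PREDICT(E → ',' y y) = { ',' }
A has a single production, so nothing to check there.

All predict sets are disjoint. The grammar IS LL(1).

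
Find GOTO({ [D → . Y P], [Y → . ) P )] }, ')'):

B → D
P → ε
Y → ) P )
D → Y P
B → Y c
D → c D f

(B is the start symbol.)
{ [P → .], [Y → ) . P )] }

GOTO(I, ')') = CLOSURE({ [A → αX.β] : [A → α.Xβ] ∈ I, X = ')' })

Items with dot before ')', with the dot advanced:
  [Y → . ) P )] → [Y → ) . P )]
Closure of the advanced items:
  [Y → ) . P )] has the dot before P: add [P → .]

GOTO = { [P → .], [Y → ) . P )] }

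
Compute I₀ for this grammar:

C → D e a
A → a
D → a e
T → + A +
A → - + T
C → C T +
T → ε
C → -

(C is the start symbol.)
{ [C → . -], [C → . C T +], [C → . D e a], [C' → . C], [D → . a e] }

First, augment the grammar with C' → C
I₀ = CLOSURE({ [C' → . C] }):
  [C' → . C] has the dot before C: add [C → . D e a], [C → . C T +], [C → . -]
  [C → . D e a] has the dot before D: add [D → . a e]
No further items can be added.

I₀ = { [C → . -], [C → . C T +], [C → . D e a], [C' → . C], [D → . a e] }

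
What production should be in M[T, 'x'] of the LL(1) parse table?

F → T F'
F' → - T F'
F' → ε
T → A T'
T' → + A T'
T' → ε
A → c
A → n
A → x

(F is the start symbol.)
To find M[T, 'x'], we find productions for T where 'x' is in the predict set (PREDICT(N → α) = (FIRST(α) \ {ε}) ∪ (FOLLOW(N) if α ⇒* ε)).

Relevant sets:
  FIRST(A) = { 'c', 'n', 'x' }

T → A T': PREDICT = { 'c', 'n', 'x' }
  'x' is in predict set, so this production goes in M[T, 'x']

M[T, 'x'] = T → A T'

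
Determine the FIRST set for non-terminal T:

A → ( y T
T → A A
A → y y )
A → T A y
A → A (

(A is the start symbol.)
FIRST sets of the other non-terminals involved (by the same procedure, iterated to a fixed point):
  FIRST(A) = { '(', 'y' }

From T → A A:
  - A is a non-terminal: add FIRST(A) \ {ε} = { '(', 'y' }
    A is not nullable, so stop

Collecting: FIRST(T) = { '(', 'y' }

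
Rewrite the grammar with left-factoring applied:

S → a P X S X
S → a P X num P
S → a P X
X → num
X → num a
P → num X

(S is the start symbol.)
Left-factoring transforms A → αβ₁ | αβ₂ into A → αA' and A' → β₁ | β₂
(α is the longest common prefix among the alternatives). Repeat until
no nonterminal has two alternatives with a common prefix.

Round 1: S has alternatives sharing prefix 'a P X'. Introduce S': S → a P X S'
  Add: S' → S X
  Add: S' → num P
  Add: S' → ε

Round 2: X has alternatives sharing prefix 'num'. Introduce X': X → num X'
  Add: X' → ε
  Add: X' → a

No remaining common prefixes — done.

Resulting grammar:
S → a P X S'
S' → S X
S' → num P
S' → ε
X → num X'
X' → ε
X' → a
P → num X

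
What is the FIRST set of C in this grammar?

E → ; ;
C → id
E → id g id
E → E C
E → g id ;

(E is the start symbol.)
{ 'id' }

From C → id:
  - id is a terminal: add 'id' and stop

Collecting: FIRST(C) = { 'id' }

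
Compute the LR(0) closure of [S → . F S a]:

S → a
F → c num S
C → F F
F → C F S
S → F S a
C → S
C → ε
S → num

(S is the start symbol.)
{ [C → . F F], [C → . S], [C → .], [F → . C F S], [F → . c num S], [S → . F S a], [S → . a], [S → . num] }

To compute CLOSURE, for each item [A → α.Bβ] where B is a non-terminal, add [B → .γ] for all productions B → γ; repeat for the newly added items until nothing changes.

Start with: [S → . F S a]
  [S → . F S a] has the dot before F: add [F → . c num S], [F → . C F S]
  [F → . C F S] has the dot before C: add [C → . F F], [C → . S], [C → .]
  [C → . S] has the dot before S: add [S → . a], [S → . num]
No further items can be added.

CLOSURE = { [C → . F F], [C → . S], [C → .], [F → . C F S], [F → . c num S], [S → . F S a], [S → . a], [S → . num] }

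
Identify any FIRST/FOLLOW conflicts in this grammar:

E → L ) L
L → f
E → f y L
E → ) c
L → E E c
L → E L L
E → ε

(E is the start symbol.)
Yes. E → L ')' L with FOLLOW(E) on { ')', 'c', 'f' }; E → f y L with FOLLOW(E) on { 'f' }; E → ')' c with FOLLOW(E) on { ')' }

Nullable non-terminals: E.
FIRST sets used below: FIRST(L) = { ')', 'c', 'f' }

E: nullable alternative(s) E → ε; FOLLOW(E) = { $, ')', 'c', 'f' }
  E → L ) L: FIRST \ {ε} = { ')', 'c', 'f' } — overlaps FOLLOW(E) on { ')', 'c', 'f' }: CONFLICT
  E → f y L: FIRST \ {ε} = { 'f' } — overlaps FOLLOW(E) on { 'f' }: CONFLICT
  E → ) c: FIRST \ {ε} = { ')' } — overlaps FOLLOW(E) on { ')' }: CONFLICT
  E → ε: FIRST \ {ε} = { } — this is the only nullable alternative, skip

L has no nullable alternative, so no FIRST/FOLLOW check is needed there.

So the grammar has 3 FIRST/FOLLOW conflicts (marked CONFLICT above).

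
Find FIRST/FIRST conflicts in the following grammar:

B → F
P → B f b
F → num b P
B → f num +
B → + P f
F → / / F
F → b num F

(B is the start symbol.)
A FIRST/FIRST conflict occurs when two productions N → α and N → β for the same non-terminal have FIRST(α) ∩ FIRST(β) ≠ ∅ (with ε ∈ FIRST of a nullable right-hand side, so two nullable alternatives also conflict).

FIRST sets of the non-terminals at (or reachable through a nullable prefix from) the front of some alternative:
  FIRST(F) = { '/', 'b', 'num' }

Productions for B:
  B → F: FIRST = { '/', 'b', 'num' }
  B → f num +: FIRST = { 'f' }
  B → + P f: FIRST = { '+' }
Productions for F:
  F → num b P: FIRST = { 'num' }
  F → / / F: FIRST = { '/' }
  F → b num F: FIRST = { 'b' }
P has only one production, so no FIRST/FIRST conflict is possible there.

All alternatives of each non-terminal have pairwise disjoint FIRST sets.

Answer: No FIRST/FIRST conflicts.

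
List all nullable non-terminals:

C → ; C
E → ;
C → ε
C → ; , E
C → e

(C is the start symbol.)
A non-terminal is nullable if it can derive ε (the empty string): either it has an ε-production, or it has a production whose right-hand side consists entirely of nullable non-terminals.

ε-productions: C → ε
So C is immediately nullable.
No further non-terminal can be added: every production for the remaining non-terminals contains a terminal or a non-nullable non-terminal.
Nullable = { 'C' }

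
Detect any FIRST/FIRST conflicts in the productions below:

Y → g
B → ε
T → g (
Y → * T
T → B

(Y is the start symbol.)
No FIRST/FIRST conflicts.

A FIRST/FIRST conflict occurs when two productions N → α and N → β for the same non-terminal have FIRST(α) ∩ FIRST(β) ≠ ∅ (with ε ∈ FIRST of a nullable right-hand side, so two nullable alternatives also conflict).

FIRST sets of the non-terminals at (or reachable through a nullable prefix from) the front of some alternative:
  FIRST(B) = { ε }

Productions for Y:
  Y → g: FIRST = { 'g' }
  Y → * T: FIRST = { '*' }
Productions for T:
  T → g (: FIRST = { 'g' }
  T → B: FIRST = { ε }
B has only one production, so no FIRST/FIRST conflict is possible there.

All alternatives of each non-terminal have pairwise disjoint FIRST sets.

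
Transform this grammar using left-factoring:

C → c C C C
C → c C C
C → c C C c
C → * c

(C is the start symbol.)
Left-factoring transforms A → αβ₁ | αβ₂ into A → αA' and A' → β₁ | β₂
(α is the longest common prefix among the alternatives). Repeat until
no nonterminal has two alternatives with a common prefix.

Round 1: C has alternatives sharing prefix 'c C C'. Introduce C': C → c C C C'
  Add: C' → C
  Add: C' → ε
  Add: C' → c

No remaining common prefixes — done.

Resulting grammar:
C → c C C C'
C' → C
C' → ε
C' → c
C → * c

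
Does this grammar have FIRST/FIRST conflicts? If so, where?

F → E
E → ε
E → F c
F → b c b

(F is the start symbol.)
A FIRST/FIRST conflict occurs when two productions N → α and N → β for the same non-terminal have FIRST(α) ∩ FIRST(β) ≠ ∅ (with ε ∈ FIRST of a nullable right-hand side, so two nullable alternatives also conflict).

FIRST sets of the non-terminals at (or reachable through a nullable prefix from) the front of some alternative:
  FIRST(E) = { 'b', 'c', ε }
  FIRST(F) = { 'b', 'c', ε }

Productions for F:
  F → E: FIRST = { 'b', 'c', ε }
  F → b c b: FIRST = { 'b' }
Productions for E:
  E → ε: FIRST = { ε }
  E → F c: FIRST = { 'b', 'c' }

Conflict for F: F → E and F → b c b
  Overlap: { 'b' }

Answer: Yes. F → E / F → b c b on { 'b' }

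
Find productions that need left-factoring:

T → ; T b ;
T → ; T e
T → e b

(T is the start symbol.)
Left-factoring is needed when two productions for the same non-terminal
share a common prefix on the right-hand side.

Productions for T:
  T → ; T b ;
  T → ; T e
  T → e b

Found common prefix '; T' in productions for T

Answer: Yes, T has productions with common prefix '; T'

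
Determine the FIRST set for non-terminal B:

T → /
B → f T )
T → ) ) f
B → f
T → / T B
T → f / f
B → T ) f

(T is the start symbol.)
{ ')', '/', 'f' }

To compute FIRST(B), examine every production with B on the left-hand side, reading each right-hand side left to right until a non-nullable symbol is reached.

FIRST sets of the other non-terminals involved (by the same procedure, iterated to a fixed point):
  FIRST(T) = { ')', '/', 'f' }

From B → f T ):
  - f is a terminal: add 'f' and stop
From B → f:
  - f is a terminal: add 'f' and stop
From B → T ) f:
  - T is a non-terminal: add FIRST(T) \ {ε} = { ')', '/', 'f' }
    T is not nullable, so stop

Collecting: FIRST(B) = { ')', '/', 'f' }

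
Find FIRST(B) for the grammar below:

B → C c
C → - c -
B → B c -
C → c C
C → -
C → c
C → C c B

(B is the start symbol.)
To compute FIRST(B), examine every production with B on the left-hand side, reading each right-hand side left to right until a non-nullable symbol is reached.

FIRST sets of the other non-terminals involved (by the same procedure, iterated to a fixed point):
  FIRST(C) = { '-', 'c' }

From B → C c:
  - C is a non-terminal: add FIRST(C) \ {ε} = { '-', 'c' }
    C is not nullable, so stop
From B → B c -:
  - B is the symbol being defined: contributes nothing new
    B is not nullable, so stop

Collecting: FIRST(B) = { '-', 'c' }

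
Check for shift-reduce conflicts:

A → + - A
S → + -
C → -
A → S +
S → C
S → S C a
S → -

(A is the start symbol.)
Yes — I10: [S → + - .] vs [A → . + - A]

A shift-reduce conflict occurs when an LR(0) state has both:
  - a complete (reduce) item [A → α .] (dot at the end), and
  - a shift item [B → β . c γ] (dot before a terminal).

Augment with A' → A and build the canonical LR(0) collection (I0 = CLOSURE({[A' → . A]}), then GOTO on every symbol after a dot until no new states appear). It has 12 states:
  I0: { [A → . + - A], [A → . S +], [A' → . A], [C → . -], [S → . + -], [S → . -], [S → . C], [S → . S C a] }  — shift
  I1: { [A → + . - A], [S → + . -] }  — shift
  I2: { [C → - .], [S → - .] }  — 2 reduces
  I3: { [A' → A .] }  — accept
  I4: { [S → C .] }  — reduce
  I5: { [A → S . +], [C → . -], [S → S . C a] }  — shift
  I6: { [A → S + .] }  — reduce
  I7: { [C → - .] }  — reduce
  I8: { [S → S C . a] }  — shift
  I9: { [S → S C a .] }  — reduce
  I10: { [A → + - . A], [A → . + - A], [A → . S +], [C → . -], [S → + - .], [S → . + -], [S → . -], [S → . C], [S → . S C a] }  — shift, reduce
  I11: { [A → + - A .] }  — reduce

I10 contains reduce item [S → + - .] and shift items [A → . + - A], [C → . -], [S → . + -], [S → . -] — shift-reduce conflict.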